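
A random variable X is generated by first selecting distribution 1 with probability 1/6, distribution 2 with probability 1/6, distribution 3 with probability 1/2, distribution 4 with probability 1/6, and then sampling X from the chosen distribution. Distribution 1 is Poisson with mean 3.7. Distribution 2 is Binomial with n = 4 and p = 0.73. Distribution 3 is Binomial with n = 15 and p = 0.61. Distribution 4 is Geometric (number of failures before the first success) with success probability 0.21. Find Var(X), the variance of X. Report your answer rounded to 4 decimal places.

Per component, 1: μ=3.7, E[X²]=17.39; 2: μ=2.92, E[X²]=9.3148; 3: μ=9.15, E[X²]=87.291; 4: μ=3.7619, E[X²]=32.0658.
E[X] = 0.166667·3.7 + 0.166667·2.92 + 0.5·9.15 + 0.166667·3.7619 = 6.30532.
E[X²] = 0.166667·17.39 + 0.166667·9.3148 + 0.5·87.291 + 0.166667·32.0658 = 53.4406.
Var(X) = E[X²] − (E[X])² = 53.4406 − 39.757 = 13.6836.

13.6836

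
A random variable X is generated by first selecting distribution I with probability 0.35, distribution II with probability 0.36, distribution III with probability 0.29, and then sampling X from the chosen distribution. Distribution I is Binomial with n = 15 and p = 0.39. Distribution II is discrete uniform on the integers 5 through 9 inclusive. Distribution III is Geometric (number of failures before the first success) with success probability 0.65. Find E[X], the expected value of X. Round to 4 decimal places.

4.7237

Component means — I: 5.85; II: 7; III: 0.538462.
E[X] = 0.35·5.85 + 0.36·7 + 0.29·0.538462 = 4.72365.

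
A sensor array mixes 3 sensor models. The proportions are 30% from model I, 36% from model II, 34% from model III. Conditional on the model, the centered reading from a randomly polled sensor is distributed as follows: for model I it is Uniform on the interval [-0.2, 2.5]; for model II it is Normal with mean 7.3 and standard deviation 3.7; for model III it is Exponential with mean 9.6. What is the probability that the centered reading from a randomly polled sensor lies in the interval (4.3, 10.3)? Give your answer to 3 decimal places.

0.311

Conditional on each model, P(4.3 < X < 10.3): I: 0; II: 0.582526; III: 0.296948.
By total probability, P(4.3 < X < 10.3) = 0.3·0 + 0.36·0.582526 + 0.34·0.296948 = 0.310672.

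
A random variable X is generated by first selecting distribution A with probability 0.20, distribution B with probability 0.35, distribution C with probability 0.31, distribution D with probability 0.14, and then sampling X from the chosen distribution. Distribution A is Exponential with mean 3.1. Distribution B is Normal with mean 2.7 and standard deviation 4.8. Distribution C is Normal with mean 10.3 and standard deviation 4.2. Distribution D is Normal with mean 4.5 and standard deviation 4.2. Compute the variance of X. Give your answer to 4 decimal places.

29.0899

Per component, A: μ=3.1, E[X²]=19.22; B: μ=2.7, E[X²]=30.33; C: μ=10.3, E[X²]=123.73; D: μ=4.5, E[X²]=37.89.
E[X] = 0.2·3.1 + 0.35·2.7 + 0.31·10.3 + 0.14·4.5 = 5.388.
E[X²] = 0.2·19.22 + 0.35·30.33 + 0.31·123.73 + 0.14·37.89 = 58.1204.
Var(X) = E[X²] − (E[X])² = 58.1204 − 29.0305 = 29.0899.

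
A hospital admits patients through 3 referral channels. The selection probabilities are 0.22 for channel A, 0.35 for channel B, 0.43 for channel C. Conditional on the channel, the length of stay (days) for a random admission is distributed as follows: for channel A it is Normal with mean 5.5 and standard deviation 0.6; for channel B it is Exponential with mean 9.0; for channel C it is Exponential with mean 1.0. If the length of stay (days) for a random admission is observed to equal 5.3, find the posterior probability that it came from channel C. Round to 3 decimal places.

Likelihoods f(5.3 | ·): A: 0.628972; B: 0.0616604; C: 0.00499159.
Posterior ∝ prior × likelihood. Numerator for C: 0.43·0.00499159 = 0.00214639.
Normalizing constant: 0.22·0.628972 + 0.35·0.0616604 + 0.43·0.00499159 = 0.162101.
P(C | observation) = 0.00214639 / 0.162101 = 0.013241.

0.013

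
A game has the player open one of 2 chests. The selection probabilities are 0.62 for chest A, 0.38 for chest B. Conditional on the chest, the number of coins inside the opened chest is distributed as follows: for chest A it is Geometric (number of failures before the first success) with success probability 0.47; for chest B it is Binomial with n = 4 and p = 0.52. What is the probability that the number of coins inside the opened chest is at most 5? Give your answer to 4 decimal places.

Conditional on each chest, P(X ≤ 5): A: 0.977836; B: 1.
By total probability, P(X ≤ 5) = 0.62·0.977836 + 0.38·1 = 0.986258.

0.9863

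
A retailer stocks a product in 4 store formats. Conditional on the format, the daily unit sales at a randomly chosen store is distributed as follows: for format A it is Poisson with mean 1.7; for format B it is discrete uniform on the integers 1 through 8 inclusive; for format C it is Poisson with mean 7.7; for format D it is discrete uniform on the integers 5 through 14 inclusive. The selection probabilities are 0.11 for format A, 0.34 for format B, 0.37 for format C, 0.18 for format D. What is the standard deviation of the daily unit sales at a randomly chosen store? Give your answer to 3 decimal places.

3.508

Per component, A: μ=1.7, E[X²]=4.59; B: μ=4.5, E[X²]=25.5; C: μ=7.7, E[X²]=66.99; D: μ=9.5, E[X²]=98.5.
E[X] = 0.11·1.7 + 0.34·4.5 + 0.37·7.7 + 0.18·9.5 = 6.276.
E[X²] = 0.11·4.59 + 0.34·25.5 + 0.37·66.99 + 0.18·98.5 = 51.6912.
Var(X) = E[X²] − (E[X])² = 51.6912 − 39.3882 = 12.303.
SD(X) = √12.303 = 3.50757.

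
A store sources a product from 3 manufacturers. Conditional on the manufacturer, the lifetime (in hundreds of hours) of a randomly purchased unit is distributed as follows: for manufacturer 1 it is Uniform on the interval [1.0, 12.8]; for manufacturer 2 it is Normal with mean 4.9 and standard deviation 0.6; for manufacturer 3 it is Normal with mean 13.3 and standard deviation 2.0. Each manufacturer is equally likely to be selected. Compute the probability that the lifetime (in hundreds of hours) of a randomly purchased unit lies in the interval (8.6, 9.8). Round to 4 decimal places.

Conditional on each manufacturer, P(8.6 < X < 9.8): 1: 0.101695; 2: 3.48723e-10; 3: 0.0306725.
By total probability, P(8.6 < X < 9.8) = 0.333333·0.101695 + 0.333333·3.48723e-10 + 0.333333·0.0306725 = 0.0441225.

0.0441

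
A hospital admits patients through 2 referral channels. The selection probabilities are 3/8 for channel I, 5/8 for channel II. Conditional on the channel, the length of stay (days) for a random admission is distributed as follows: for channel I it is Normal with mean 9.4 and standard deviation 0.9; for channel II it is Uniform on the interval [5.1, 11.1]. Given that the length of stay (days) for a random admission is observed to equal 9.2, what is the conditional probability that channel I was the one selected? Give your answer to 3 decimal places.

Likelihoods f(9.2 | ·): I: 0.432458; II: 0.166667.
Posterior ∝ prior × likelihood. Numerator for I: 0.375·0.432458 = 0.162172.
Normalizing constant: 0.375·0.432458 + 0.625·0.166667 = 0.266339.
P(I | observation) = 0.162172 / 0.266339 = 0.608894.

0.609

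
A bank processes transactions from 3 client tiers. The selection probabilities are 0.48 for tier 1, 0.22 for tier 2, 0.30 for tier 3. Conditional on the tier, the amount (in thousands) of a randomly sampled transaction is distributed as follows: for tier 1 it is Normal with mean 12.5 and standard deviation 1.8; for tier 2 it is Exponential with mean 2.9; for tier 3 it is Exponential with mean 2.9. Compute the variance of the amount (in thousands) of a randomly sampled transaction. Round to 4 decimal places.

28.9315

Per component, 1: μ=12.5, E[X²]=159.49; 2: μ=2.9, E[X²]=16.82; 3: μ=2.9, E[X²]=16.82.
E[X] = 0.48·12.5 + 0.22·2.9 + 0.3·2.9 = 7.508.
E[X²] = 0.48·159.49 + 0.22·16.82 + 0.3·16.82 = 85.3016.
Var(X) = E[X²] − (E[X])² = 85.3016 − 56.3701 = 28.9315.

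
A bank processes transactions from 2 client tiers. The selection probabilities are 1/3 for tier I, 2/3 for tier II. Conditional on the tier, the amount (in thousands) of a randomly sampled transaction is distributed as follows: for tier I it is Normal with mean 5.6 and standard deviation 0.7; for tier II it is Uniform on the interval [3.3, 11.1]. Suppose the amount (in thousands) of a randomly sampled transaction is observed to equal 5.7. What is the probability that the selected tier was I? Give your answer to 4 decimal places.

0.6875

Likelihoods f(5.7 | ·): I: 0.564132; II: 0.128205.
Posterior ∝ prior × likelihood. Numerator for I: 0.333333·0.564132 = 0.188044.
Normalizing constant: 0.333333·0.564132 + 0.666667·0.128205 = 0.273514.
P(I | observation) = 0.188044 / 0.273514 = 0.687511.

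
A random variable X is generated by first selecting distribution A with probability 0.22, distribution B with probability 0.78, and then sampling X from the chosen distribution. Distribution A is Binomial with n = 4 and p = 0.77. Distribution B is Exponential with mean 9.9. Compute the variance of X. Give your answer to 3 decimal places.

Per component, A: μ=3.08, E[X²]=10.1948; B: μ=9.9, E[X²]=196.02.
E[X] = 0.22·3.08 + 0.78·9.9 = 8.3996.
E[X²] = 0.22·10.1948 + 0.78·196.02 = 155.138.
Var(X) = E[X²] − (E[X])² = 155.138 − 70.5533 = 84.5852.

84.585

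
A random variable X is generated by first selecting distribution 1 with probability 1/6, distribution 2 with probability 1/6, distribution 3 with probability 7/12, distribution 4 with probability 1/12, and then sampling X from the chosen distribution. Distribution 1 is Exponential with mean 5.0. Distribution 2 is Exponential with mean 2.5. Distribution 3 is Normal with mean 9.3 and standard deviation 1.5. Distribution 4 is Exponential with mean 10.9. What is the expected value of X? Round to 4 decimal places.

7.5833

Component means — 1: 5; 2: 2.5; 3: 9.3; 4: 10.9.
E[X] = 0.166667·5 + 0.166667·2.5 + 0.583333·9.3 + 0.0833333·10.9 = 7.58333.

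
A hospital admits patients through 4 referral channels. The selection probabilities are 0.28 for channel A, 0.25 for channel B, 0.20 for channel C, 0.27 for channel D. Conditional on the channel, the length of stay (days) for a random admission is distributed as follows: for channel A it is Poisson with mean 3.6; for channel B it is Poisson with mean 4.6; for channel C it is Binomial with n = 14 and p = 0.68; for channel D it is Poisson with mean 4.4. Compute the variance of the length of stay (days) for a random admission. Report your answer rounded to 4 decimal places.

8.6649

Per component, A: μ=3.6, E[X²]=16.56; B: μ=4.6, E[X²]=25.76; C: μ=9.52, E[X²]=93.6768; D: μ=4.4, E[X²]=23.76.
E[X] = 0.28·3.6 + 0.25·4.6 + 0.2·9.52 + 0.27·4.4 = 5.25.
E[X²] = 0.28·16.56 + 0.25·25.76 + 0.2·93.6768 + 0.27·23.76 = 36.2274.
Var(X) = E[X²] − (E[X])² = 36.2274 − 27.5625 = 8.66486.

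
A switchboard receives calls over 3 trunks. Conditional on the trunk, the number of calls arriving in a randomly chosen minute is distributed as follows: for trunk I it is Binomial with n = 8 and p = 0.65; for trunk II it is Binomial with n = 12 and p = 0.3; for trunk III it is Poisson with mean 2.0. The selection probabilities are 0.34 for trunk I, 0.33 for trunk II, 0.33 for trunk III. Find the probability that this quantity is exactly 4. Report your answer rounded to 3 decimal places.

Conditional on each trunk, P(X = 4): I: 0.18751; II: 0.23114; III: 0.0902235.
By total probability, P(X = 4) = 0.34·0.18751 + 0.33·0.23114 + 0.33·0.0902235 = 0.169803.

0.170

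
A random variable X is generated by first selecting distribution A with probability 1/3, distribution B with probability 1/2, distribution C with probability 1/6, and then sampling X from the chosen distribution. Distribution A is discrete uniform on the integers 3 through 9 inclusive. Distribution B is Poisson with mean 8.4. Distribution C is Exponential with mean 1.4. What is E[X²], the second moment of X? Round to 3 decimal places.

53.467

For each component E[X²] = Var + (mean)², giving A: 40; B: 78.96; C: 3.92.
Overall E[X²] = 0.333333·40 + 0.5·78.96 + 0.166667·3.92 = 53.4667.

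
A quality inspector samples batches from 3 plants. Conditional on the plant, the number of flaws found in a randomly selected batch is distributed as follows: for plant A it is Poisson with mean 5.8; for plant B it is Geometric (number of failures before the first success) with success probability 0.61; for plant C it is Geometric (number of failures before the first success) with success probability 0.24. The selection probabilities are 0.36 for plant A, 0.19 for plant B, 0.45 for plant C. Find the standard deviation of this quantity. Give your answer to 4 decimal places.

3.4228

Per component, A: μ=5.8, E[X²]=39.44; B: μ=0.639344, E[X²]=1.45687; C: μ=3.16667, E[X²]=23.2222.
E[X] = 0.36·5.8 + 0.19·0.639344 + 0.45·3.16667 = 3.63448.
E[X²] = 0.36·39.44 + 0.19·1.45687 + 0.45·23.2222 = 24.9252.
Var(X) = E[X²] − (E[X])² = 24.9252 − 13.2094 = 11.7158.
SD(X) = √11.7158 = 3.42283.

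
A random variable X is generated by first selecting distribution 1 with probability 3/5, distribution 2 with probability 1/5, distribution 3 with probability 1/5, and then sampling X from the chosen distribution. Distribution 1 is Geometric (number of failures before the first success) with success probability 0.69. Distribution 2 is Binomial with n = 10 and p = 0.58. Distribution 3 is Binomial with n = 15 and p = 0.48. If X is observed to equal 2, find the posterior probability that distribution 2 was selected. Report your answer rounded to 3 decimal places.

0.067

Likelihoods P(X=2 | ·): 1: 0.066309; 2: 0.0146576; 3: 0.00491717.
Posterior ∝ prior × likelihood. Numerator for 2: 0.2·0.0146576 = 0.00293152.
Normalizing constant: 0.6·0.066309 + 0.2·0.0146576 + 0.2·0.00491717 = 0.0437004.
P(2 | observation) = 0.00293152 / 0.0437004 = 0.0670823.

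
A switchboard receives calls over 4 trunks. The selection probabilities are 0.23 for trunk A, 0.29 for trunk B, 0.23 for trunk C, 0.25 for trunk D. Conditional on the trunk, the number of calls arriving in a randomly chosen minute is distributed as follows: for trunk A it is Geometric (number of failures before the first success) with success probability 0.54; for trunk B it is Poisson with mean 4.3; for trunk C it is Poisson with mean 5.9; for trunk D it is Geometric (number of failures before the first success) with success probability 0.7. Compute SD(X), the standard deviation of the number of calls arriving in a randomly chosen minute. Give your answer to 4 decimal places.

2.8723

Per component, A: μ=0.851852, E[X²]=2.30316; B: μ=4.3, E[X²]=22.79; C: μ=5.9, E[X²]=40.71; D: μ=0.428571, E[X²]=0.795918.
E[X] = 0.23·0.851852 + 0.29·4.3 + 0.23·5.9 + 0.25·0.428571 = 2.90707.
E[X²] = 0.23·2.30316 + 0.29·22.79 + 0.23·40.71 + 0.25·0.795918 = 16.7011.
Var(X) = E[X²] − (E[X])² = 16.7011 − 8.45105 = 8.25006.
SD(X) = √8.25006 = 2.87229.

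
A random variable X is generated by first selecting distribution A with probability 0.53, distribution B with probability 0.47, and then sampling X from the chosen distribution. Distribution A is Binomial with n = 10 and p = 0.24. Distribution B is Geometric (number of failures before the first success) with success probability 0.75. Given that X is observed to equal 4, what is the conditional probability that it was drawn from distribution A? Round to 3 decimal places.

Likelihoods P(X=4 | ·): A: 0.13426; B: 0.00292969.
Posterior ∝ prior × likelihood. Numerator for A: 0.53·0.13426 = 0.0711577.
Normalizing constant: 0.53·0.13426 + 0.47·0.00292969 = 0.0725346.
P(A | observation) = 0.0711577 / 0.0725346 = 0.981017.

0.981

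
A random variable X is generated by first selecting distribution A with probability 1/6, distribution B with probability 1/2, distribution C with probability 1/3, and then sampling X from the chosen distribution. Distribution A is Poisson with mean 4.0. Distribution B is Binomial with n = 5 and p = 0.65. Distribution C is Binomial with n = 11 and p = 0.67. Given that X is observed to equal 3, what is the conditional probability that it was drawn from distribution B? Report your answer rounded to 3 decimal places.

0.828

Likelihoods P(X=3 | ·): A: 0.195367; B: 0.336416; C: 0.00697943.
Posterior ∝ prior × likelihood. Numerator for B: 0.5·0.336416 = 0.168208.
Normalizing constant: 0.166667·0.195367 + 0.5·0.336416 + 0.333333·0.00697943 = 0.203095.
P(B | observation) = 0.168208 / 0.203095 = 0.828221.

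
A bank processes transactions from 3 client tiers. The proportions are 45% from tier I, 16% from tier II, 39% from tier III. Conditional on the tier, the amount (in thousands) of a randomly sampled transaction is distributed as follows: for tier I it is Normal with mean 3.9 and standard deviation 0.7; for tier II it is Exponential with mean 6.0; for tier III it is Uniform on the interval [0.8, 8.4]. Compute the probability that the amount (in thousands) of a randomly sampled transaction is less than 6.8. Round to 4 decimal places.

Conditional on each tier, P(X < 6.8): I: 0.999983; II: 0.678042; III: 0.789474.
By total probability, P(X < 6.8) = 0.45·0.999983 + 0.16·0.678042 + 0.39·0.789474 = 0.866374.

0.8664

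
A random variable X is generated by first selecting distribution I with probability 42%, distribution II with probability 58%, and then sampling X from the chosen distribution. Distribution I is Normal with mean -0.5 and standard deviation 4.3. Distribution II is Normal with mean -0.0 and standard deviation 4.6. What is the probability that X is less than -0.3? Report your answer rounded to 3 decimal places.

Conditional on each component, P(X < -0.3): I: 0.518549; II: 0.474.
By total probability, P(X < -0.3) = 0.42·0.518549 + 0.58·0.474 = 0.492711.

0.493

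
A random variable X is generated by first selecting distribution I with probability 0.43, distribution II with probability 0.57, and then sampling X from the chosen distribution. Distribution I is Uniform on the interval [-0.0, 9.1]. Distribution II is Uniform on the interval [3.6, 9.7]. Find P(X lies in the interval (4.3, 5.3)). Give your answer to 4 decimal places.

0.1407

Conditional on each component, P(4.3 < X < 5.3): I: 0.10989; II: 0.163934.
By total probability, P(4.3 < X < 5.3) = 0.43·0.10989 + 0.57·0.163934 = 0.140695.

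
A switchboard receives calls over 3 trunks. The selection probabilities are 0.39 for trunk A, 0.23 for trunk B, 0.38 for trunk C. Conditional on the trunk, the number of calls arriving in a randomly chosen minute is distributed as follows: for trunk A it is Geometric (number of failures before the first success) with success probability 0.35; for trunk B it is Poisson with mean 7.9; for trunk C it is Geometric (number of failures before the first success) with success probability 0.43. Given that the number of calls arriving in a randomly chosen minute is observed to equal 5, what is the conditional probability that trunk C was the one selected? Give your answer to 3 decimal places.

Likelihoods P(X=5 | ·): A: 0.0406102; B: 0.0950666; C: 0.0258728.
Posterior ∝ prior × likelihood. Numerator for C: 0.38·0.0258728 = 0.00983165.
Normalizing constant: 0.39·0.0406102 + 0.23·0.0950666 + 0.38·0.0258728 = 0.0475349.
P(C | observation) = 0.00983165 / 0.0475349 = 0.20683.

0.207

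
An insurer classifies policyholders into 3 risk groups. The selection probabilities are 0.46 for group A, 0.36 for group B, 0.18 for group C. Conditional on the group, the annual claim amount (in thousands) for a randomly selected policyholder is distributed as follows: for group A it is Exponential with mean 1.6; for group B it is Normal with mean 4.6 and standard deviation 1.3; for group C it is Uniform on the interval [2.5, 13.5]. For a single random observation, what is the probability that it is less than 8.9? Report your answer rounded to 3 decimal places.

0.923

Conditional on each group, P(X < 8.9): A: 0.996161; B: 0.99953; C: 0.581818.
By total probability, P(X < 8.9) = 0.46·0.996161 + 0.36·0.99953 + 0.18·0.581818 = 0.922792.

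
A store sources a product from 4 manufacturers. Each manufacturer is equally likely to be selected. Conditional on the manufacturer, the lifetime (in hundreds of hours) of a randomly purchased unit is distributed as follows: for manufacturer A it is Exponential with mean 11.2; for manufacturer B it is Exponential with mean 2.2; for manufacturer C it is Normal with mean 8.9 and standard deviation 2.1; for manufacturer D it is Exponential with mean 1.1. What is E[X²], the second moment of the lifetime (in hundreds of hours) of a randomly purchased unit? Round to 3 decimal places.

86.650

For each component E[X²] = Var + (mean)², giving A: 250.88; B: 9.68; C: 83.62; D: 2.42.
Overall E[X²] = 0.25·250.88 + 0.25·9.68 + 0.25·83.62 + 0.25·2.42 = 86.65.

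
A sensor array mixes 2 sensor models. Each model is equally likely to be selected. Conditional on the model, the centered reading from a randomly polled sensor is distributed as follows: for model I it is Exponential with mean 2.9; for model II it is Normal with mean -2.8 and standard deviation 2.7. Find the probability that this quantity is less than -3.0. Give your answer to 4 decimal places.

0.2352

Conditional on each model, P(X < -3.0): I: 0; II: 0.470476.
By total probability, P(X < -3.0) = 0.5·0 + 0.5·0.470476 = 0.235238.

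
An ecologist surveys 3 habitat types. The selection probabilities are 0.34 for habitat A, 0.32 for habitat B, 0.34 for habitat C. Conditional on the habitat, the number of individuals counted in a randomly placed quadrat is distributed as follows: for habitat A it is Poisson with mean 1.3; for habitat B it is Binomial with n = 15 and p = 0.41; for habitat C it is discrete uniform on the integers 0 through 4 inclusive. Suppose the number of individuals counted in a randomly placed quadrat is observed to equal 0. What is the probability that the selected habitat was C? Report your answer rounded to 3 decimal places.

Likelihoods P(X=0 | ·): A: 0.272532; B: 0.00036541; C: 0.2.
Posterior ∝ prior × likelihood. Numerator for C: 0.34·0.2 = 0.068.
Normalizing constant: 0.34·0.272532 + 0.32·0.00036541 + 0.34·0.2 = 0.160778.
P(C | observation) = 0.068 / 0.160778 = 0.422944.

0.423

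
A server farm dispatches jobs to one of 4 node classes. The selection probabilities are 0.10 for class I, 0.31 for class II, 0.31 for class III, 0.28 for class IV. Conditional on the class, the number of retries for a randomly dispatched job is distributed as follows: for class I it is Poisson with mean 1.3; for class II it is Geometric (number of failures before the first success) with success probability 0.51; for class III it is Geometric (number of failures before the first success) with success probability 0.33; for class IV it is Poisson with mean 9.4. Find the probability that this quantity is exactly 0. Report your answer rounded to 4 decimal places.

0.2877

Conditional on each class, P(X = 0): I: 0.272532; II: 0.51; III: 0.33; IV: 8.27241e-05.
By total probability, P(X = 0) = 0.1·0.272532 + 0.31·0.51 + 0.31·0.33 + 0.28·8.27241e-05 = 0.287676.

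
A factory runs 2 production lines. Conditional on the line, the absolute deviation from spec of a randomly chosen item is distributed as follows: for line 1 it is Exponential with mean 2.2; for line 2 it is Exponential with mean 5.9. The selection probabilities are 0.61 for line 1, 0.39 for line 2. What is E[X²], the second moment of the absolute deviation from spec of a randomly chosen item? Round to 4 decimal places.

33.0566

For each component E[X²] = Var + (mean)², giving 1: 9.68; 2: 69.62.
Overall E[X²] = 0.61·9.68 + 0.39·69.62 = 33.0566.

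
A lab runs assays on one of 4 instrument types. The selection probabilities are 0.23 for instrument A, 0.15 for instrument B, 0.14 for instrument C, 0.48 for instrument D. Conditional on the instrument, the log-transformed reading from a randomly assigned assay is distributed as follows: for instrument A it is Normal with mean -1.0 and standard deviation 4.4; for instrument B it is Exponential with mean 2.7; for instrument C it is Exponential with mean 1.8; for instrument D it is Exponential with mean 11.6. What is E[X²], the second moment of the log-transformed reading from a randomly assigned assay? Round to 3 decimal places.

For each component E[X²] = Var + (mean)², giving A: 20.36; B: 14.58; C: 6.48; D: 269.12.
Overall E[X²] = 0.23·20.36 + 0.15·14.58 + 0.14·6.48 + 0.48·269.12 = 136.955.

136.955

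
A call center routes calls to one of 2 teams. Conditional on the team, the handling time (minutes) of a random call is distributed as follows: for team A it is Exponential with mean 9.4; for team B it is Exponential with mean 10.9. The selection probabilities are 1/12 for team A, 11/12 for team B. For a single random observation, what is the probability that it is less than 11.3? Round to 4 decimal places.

0.6499

Conditional on each team, P(X < 11.3): A: 0.699446; B: 0.645376.
By total probability, P(X < 11.3) = 0.0833333·0.699446 + 0.916667·0.645376 = 0.649882.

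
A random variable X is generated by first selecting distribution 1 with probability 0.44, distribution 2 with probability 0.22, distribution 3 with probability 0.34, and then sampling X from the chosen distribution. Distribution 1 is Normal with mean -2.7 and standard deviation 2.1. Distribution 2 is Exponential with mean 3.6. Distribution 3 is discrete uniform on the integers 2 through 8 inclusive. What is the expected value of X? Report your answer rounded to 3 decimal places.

Component means — 1: -2.7; 2: 3.6; 3: 5.
E[X] = 0.44·-2.7 + 0.22·3.6 + 0.34·5 = 1.304.

1.304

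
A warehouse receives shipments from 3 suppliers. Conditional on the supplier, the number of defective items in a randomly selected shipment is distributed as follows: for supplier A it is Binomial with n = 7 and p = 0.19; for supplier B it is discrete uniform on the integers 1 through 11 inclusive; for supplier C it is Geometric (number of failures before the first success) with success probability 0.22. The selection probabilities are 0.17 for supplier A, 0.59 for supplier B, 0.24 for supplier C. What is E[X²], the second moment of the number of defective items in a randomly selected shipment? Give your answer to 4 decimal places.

34.5085

For each component E[X²] = Var + (mean)², giving A: 2.8462; B: 46; C: 28.686.
Overall E[X²] = 0.17·2.8462 + 0.59·46 + 0.24·28.686 = 34.5085.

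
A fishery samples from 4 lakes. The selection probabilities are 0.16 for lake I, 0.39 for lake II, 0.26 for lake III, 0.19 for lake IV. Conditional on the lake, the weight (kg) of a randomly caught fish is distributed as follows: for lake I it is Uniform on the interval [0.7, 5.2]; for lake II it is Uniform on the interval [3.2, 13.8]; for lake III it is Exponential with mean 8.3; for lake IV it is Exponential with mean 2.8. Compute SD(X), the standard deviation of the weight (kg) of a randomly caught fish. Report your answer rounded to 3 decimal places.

Per component, I: μ=2.95, E[X²]=10.39; II: μ=8.5, E[X²]=81.6133; III: μ=8.3, E[X²]=137.78; IV: μ=2.8, E[X²]=15.68.
E[X] = 0.16·2.95 + 0.39·8.5 + 0.26·8.3 + 0.19·2.8 = 6.477.
E[X²] = 0.16·10.39 + 0.39·81.6133 + 0.26·137.78 + 0.19·15.68 = 72.2936.
Var(X) = E[X²] − (E[X])² = 72.2936 − 41.9515 = 30.3421.
SD(X) = √30.3421 = 5.50836.

5.508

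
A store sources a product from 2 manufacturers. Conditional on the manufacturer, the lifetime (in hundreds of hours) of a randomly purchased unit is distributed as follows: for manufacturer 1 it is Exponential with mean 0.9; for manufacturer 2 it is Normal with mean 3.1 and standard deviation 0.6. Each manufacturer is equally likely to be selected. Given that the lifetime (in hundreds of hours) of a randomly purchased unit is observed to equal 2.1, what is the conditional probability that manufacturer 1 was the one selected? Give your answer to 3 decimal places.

Likelihoods f(2.1 | ·): 1: 0.107747; 2: 0.165795.
Posterior ∝ prior × likelihood. Numerator for 1: 0.5·0.107747 = 0.0538733.
Normalizing constant: 0.5·0.107747 + 0.5·0.165795 = 0.136771.
P(1 | observation) = 0.0538733 / 0.136771 = 0.393894.

0.394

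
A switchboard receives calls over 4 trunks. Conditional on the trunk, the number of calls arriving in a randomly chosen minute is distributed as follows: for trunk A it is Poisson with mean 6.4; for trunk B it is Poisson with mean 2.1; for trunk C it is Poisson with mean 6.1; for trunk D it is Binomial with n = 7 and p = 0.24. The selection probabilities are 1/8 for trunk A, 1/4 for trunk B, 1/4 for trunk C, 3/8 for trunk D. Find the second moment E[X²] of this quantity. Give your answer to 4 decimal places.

19.9122

For each component E[X²] = Var + (mean)², giving A: 47.36; B: 6.51; C: 43.31; D: 4.0992.
Overall E[X²] = 0.125·47.36 + 0.25·6.51 + 0.25·43.31 + 0.375·4.0992 = 19.9122.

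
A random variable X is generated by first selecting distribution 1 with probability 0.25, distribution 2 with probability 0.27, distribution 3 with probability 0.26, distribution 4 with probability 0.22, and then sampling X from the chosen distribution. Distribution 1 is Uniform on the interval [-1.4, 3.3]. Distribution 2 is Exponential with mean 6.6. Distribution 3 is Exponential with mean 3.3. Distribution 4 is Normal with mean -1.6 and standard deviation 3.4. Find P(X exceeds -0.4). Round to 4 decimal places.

Conditional on each component, P(X > -0.4): 1: 0.787234; 2: 1; 3: 1; 4: 0.362066.
By total probability, P(X > -0.4) = 0.25·0.787234 + 0.27·1 + 0.26·1 + 0.22·0.362066 = 0.806463.

0.8065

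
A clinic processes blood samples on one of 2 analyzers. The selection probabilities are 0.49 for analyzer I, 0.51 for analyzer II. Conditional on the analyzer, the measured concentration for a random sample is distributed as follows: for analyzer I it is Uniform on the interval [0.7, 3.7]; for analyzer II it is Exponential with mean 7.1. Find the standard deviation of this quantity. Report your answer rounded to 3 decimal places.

5.664

Per component, I: μ=2.2, E[X²]=5.59; II: μ=7.1, E[X²]=100.82.
E[X] = 0.49·2.2 + 0.51·7.1 = 4.699.
E[X²] = 0.49·5.59 + 0.51·100.82 = 54.1573.
Var(X) = E[X²] − (E[X])² = 54.1573 − 22.0806 = 32.0767.
SD(X) = √32.0767 = 5.66363.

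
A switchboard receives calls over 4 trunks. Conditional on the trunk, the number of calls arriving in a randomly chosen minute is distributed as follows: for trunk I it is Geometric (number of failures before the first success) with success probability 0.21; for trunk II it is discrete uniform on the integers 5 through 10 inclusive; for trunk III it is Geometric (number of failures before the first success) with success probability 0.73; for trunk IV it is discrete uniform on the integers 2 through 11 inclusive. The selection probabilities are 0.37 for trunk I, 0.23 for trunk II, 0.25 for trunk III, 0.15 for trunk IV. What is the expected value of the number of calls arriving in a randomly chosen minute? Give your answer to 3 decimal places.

4.184

Component means — I: 3.7619; II: 7.5; III: 0.369863; IV: 6.5.
E[X] = 0.37·3.7619 + 0.23·7.5 + 0.25·0.369863 + 0.15·6.5 = 4.18437.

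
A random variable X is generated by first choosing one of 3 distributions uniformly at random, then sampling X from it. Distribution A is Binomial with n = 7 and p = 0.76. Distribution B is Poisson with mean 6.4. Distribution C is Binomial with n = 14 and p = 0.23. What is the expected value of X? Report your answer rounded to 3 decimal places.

4.980

Component means — A: 5.32; B: 6.4; C: 3.22.
E[X] = 0.333333·5.32 + 0.333333·6.4 + 0.333333·3.22 = 4.98.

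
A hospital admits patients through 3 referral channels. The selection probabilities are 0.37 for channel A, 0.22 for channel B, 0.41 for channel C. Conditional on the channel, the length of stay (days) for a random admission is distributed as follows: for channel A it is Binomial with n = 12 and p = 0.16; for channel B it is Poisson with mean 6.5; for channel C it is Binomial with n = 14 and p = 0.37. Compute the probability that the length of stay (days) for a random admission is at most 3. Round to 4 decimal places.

Conditional on each channel, P(X ≤ 3): A: 0.888632; B: 0.11185; C: 0.177416.
By total probability, P(X ≤ 3) = 0.37·0.888632 + 0.22·0.11185 + 0.41·0.177416 = 0.426141.

0.4261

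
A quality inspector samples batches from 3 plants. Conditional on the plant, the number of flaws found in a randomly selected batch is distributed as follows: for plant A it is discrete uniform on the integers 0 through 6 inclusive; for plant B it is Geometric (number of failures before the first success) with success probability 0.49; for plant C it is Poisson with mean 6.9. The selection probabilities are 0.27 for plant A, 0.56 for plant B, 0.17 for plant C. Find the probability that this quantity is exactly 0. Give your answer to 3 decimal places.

Conditional on each plant, P(X = 0): A: 0.142857; B: 0.49; C: 0.00100779.
By total probability, P(X = 0) = 0.27·0.142857 + 0.56·0.49 + 0.17·0.00100779 = 0.313143.

0.313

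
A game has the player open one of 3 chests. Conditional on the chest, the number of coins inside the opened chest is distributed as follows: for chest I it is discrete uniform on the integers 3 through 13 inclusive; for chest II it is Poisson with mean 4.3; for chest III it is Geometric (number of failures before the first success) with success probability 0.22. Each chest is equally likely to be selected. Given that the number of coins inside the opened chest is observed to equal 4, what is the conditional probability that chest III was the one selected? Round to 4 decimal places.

Likelihoods P(X=4 | ·): I: 0.0909091; II: 0.193284; III: 0.0814331.
Posterior ∝ prior × likelihood. Numerator for III: 0.333333·0.0814331 = 0.0271444.
Normalizing constant: 0.333333·0.0909091 + 0.333333·0.193284 + 0.333333·0.0814331 = 0.121875.
P(III | observation) = 0.0271444 / 0.121875 = 0.222722.

0.2227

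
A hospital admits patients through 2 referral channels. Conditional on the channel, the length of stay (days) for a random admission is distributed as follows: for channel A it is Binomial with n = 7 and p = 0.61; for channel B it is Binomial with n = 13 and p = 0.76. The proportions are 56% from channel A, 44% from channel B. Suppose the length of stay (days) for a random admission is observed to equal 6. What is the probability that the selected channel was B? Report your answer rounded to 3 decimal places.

Likelihoods P(X=6 | ·): A: 0.140651; B: 0.0151662.
Posterior ∝ prior × likelihood. Numerator for B: 0.44·0.0151662 = 0.00667314.
Normalizing constant: 0.56·0.140651 + 0.44·0.0151662 = 0.0854375.
P(B | observation) = 0.00667314 / 0.0854375 = 0.0781055.

0.078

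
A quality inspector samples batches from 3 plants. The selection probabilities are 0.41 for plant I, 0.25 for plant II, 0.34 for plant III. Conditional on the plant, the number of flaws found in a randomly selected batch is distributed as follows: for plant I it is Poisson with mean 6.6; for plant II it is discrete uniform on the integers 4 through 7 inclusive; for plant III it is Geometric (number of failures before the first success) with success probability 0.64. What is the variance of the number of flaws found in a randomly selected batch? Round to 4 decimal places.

Per component, I: μ=6.6, E[X²]=50.16; II: μ=5.5, E[X²]=31.5; III: μ=0.5625, E[X²]=1.19531.
E[X] = 0.41·6.6 + 0.25·5.5 + 0.34·0.5625 = 4.27225.
E[X²] = 0.41·50.16 + 0.25·31.5 + 0.34·1.19531 = 28.847.
Var(X) = E[X²] − (E[X])² = 28.847 − 18.2521 = 10.5949.

10.5949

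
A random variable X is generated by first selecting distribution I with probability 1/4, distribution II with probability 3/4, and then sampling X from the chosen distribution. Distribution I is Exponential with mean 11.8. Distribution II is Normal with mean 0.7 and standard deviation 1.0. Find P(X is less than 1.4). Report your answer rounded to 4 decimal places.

0.5965

Conditional on each component, P(X < 1.4): I: 0.111876; II: 0.758036.
By total probability, P(X < 1.4) = 0.25·0.111876 + 0.75·0.758036 = 0.596496.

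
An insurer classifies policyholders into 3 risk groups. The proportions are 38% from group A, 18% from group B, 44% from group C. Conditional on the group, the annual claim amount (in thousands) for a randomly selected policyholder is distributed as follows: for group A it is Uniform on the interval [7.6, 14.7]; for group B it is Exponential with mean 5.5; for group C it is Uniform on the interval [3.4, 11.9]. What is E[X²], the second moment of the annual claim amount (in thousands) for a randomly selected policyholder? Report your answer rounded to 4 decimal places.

For each component E[X²] = Var + (mean)², giving A: 128.523; B: 60.5; C: 64.5433.
Overall E[X²] = 0.38·128.523 + 0.18·60.5 + 0.44·64.5433 = 88.1279.

88.1279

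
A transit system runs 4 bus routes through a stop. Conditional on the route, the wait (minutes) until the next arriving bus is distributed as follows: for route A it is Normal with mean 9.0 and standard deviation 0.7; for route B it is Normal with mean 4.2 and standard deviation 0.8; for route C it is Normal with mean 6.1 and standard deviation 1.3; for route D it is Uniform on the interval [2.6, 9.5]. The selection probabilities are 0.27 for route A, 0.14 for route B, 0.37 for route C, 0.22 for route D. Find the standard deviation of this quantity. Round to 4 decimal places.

2.0593

Per component, A: μ=9, E[X²]=81.49; B: μ=4.2, E[X²]=18.28; C: μ=6.1, E[X²]=38.9; D: μ=6.05, E[X²]=40.57.
E[X] = 0.27·9 + 0.14·4.2 + 0.37·6.1 + 0.22·6.05 = 6.606.
E[X²] = 0.27·81.49 + 0.14·18.28 + 0.37·38.9 + 0.22·40.57 = 47.8799.
Var(X) = E[X²] − (E[X])² = 47.8799 − 43.6392 = 4.24066.
SD(X) = √4.24066 = 2.05929.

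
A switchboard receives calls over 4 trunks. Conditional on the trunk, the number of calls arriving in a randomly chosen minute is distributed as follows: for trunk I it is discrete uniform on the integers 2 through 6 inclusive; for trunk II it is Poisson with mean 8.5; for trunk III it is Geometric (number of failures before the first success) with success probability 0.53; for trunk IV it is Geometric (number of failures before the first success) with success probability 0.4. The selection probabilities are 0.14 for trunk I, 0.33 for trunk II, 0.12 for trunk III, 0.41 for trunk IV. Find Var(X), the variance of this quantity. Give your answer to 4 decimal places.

Per component, I: μ=4, E[X²]=18; II: μ=8.5, E[X²]=80.75; III: μ=0.886792, E[X²]=2.45959; IV: μ=1.5, E[X²]=6.
E[X] = 0.14·4 + 0.33·8.5 + 0.12·0.886792 + 0.41·1.5 = 4.08642.
E[X²] = 0.14·18 + 0.33·80.75 + 0.12·2.45959 + 0.41·6 = 31.9227.
Var(X) = E[X²] − (E[X])² = 31.9227 − 16.6988 = 15.2239.

15.2239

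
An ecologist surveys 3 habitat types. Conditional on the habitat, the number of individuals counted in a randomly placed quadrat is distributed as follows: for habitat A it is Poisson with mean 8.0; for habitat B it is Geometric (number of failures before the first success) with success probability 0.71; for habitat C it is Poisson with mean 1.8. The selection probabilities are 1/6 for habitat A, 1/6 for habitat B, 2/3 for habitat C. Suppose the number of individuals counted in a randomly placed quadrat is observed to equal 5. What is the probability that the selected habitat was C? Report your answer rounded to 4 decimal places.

Likelihoods P(X=5 | ·): A: 0.0916037; B: 0.00145629; C: 0.0260286.
Posterior ∝ prior × likelihood. Numerator for C: 0.666667·0.0260286 = 0.0173524.
Normalizing constant: 0.166667·0.0916037 + 0.166667·0.00145629 + 0.666667·0.0260286 = 0.0328624.
P(C | observation) = 0.0173524 / 0.0328624 = 0.528032.

0.5280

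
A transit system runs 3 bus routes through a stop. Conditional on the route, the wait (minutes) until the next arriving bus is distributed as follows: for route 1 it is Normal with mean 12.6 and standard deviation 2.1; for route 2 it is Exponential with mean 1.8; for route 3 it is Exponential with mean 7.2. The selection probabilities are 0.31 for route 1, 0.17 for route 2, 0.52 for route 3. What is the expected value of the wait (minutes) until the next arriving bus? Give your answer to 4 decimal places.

7.9560

Component means — 1: 12.6; 2: 1.8; 3: 7.2.
E[X] = 0.31·12.6 + 0.17·1.8 + 0.52·7.2 = 7.956.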